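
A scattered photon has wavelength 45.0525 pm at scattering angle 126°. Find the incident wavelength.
41.2000 pm

From λ' = λ + Δλ, we have λ = λ' - Δλ

First calculate the Compton shift:
Δλ = λ_C(1 - cos θ)
Δλ = 2.4263 × (1 - cos(126°))
Δλ = 2.4263 × 1.5878
Δλ = 3.8525 pm

Initial wavelength:
λ = λ' - Δλ
λ = 45.0525 - 3.8525
λ = 41.2000 pm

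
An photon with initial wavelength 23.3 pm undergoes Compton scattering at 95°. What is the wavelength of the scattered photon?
25.9378 pm

Using the Compton scattering formula:
λ' = λ + Δλ = λ + λ_C(1 - cos θ)

Given:
- Initial wavelength λ = 23.3 pm
- Scattering angle θ = 95°
- Compton wavelength λ_C ≈ 2.4263 pm

Calculate the shift:
Δλ = 2.4263 × (1 - cos(95°))
Δλ = 2.4263 × 1.0872
Δλ = 2.6378 pm

Final wavelength:
λ' = 23.3 + 2.6378 = 25.9378 pm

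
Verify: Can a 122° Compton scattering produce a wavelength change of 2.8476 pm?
No, inconsistent

Calculate the expected shift for θ = 122°:

Δλ_expected = λ_C(1 - cos(122°))
Δλ_expected = 2.4263 × (1 - cos(122°))
Δλ_expected = 2.4263 × 1.5299
Δλ_expected = 3.7121 pm

Given shift: 2.8476 pm
Expected shift: 3.7121 pm
Difference: 0.8644 pm

The values do not match. The given shift corresponds to θ ≈ 100.0°, not 122°.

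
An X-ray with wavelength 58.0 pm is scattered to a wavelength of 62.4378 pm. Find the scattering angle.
146.00°

First find the wavelength shift:
Δλ = λ' - λ = 62.4378 - 58.0 = 4.4378 pm

Using Δλ = λ_C(1 - cos θ), with λ_C = h/(m_e·c) ≈ 2.42631024 pm:
cos θ = 1 - Δλ/λ_C
cos θ = 1 - 4.4378/2.42631024
cos θ = -0.829032

θ = arccos(-0.829032)
θ = 146.00°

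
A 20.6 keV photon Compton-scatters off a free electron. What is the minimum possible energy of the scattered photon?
19.0630 keV (at θ = 180°)

The scattered photon has minimum energy when its wavelength is maximum, i.e., when the Compton shift Δλ = λ_C(1 − cos θ) is maximum. This occurs at θ = 180° (backscattering), giving Δλ_max = 2λ_C = 4.8526 pm.

Initial wavelength: λ₀ = hc/E₀ = 60.1865 pm
Maximum final wavelength: λ'_max = λ₀ + 2λ_C = 60.1865 + 4.8526 = 65.0391 pm
Minimum final energy: E'_min = hc/λ'_max = 19.0630 keV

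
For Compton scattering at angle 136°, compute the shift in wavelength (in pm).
4.1717 pm

Using the Compton scattering formula:
Δλ = λ_C(1 - cos θ)

where λ_C = h/(m_e·c) ≈ 2.4263 pm is the Compton wavelength of an electron.

For θ = 136°:
cos(136°) = -0.7193
1 - cos(136°) = 1.7193

Δλ = 2.4263 × 1.7193
Δλ = 4.1717 pm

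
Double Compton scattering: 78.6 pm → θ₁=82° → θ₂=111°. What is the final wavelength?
83.9845 pm

Apply Compton shift twice:

First scattering at θ₁ = 82°:
Δλ₁ = λ_C(1 - cos(82°))
Δλ₁ = 2.4263 × 0.8608
Δλ₁ = 2.0886 pm

After first scattering:
λ₁ = 78.6 + 2.0886 = 80.6886 pm

Second scattering at θ₂ = 111°:
Δλ₂ = λ_C(1 - cos(111°))
Δλ₂ = 2.4263 × 1.3584
Δλ₂ = 3.2958 pm

Final wavelength:
λ₂ = 80.6886 + 3.2958 = 83.9845 pm

Total shift: Δλ_total = 2.0886 + 3.2958 = 5.3845 pm

(Intermediate values are shown rounded; full precision is carried through to the final answer.)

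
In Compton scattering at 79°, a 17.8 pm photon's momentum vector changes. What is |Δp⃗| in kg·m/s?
4.5094e-23 kg·m/s

Photon momentum magnitude is p = h/λ.

Initial momentum:
p₀ = h/λ = 6.6261e-34/1.7800e-11 = 3.7225e-23 kg·m/s

After scattering:
λ' = λ + Δλ = 17.8 + 1.9633 = 19.7633 pm
p' = h/λ' = 6.6261e-34/1.9763e-11 = 3.3527e-23 kg·m/s

Momentum is a vector; the scattered photon's direction makes angle θ = 79° with the incident direction. The magnitude of the vector change Δp⃗ = p⃗₀ − p⃗' is found from the law of cosines:
|Δp⃗|² = p₀² + p'² − 2p₀p'cos θ
|Δp⃗|² = (3.7225e-23)² + (3.3527e-23)² − 2·3.7225e-23·3.3527e-23·cos(79°)
|Δp⃗| = 4.5094e-23 kg·m/s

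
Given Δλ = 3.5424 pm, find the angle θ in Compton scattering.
117.39°

From the Compton formula Δλ = λ_C(1 - cos θ), we can solve for θ:

cos θ = 1 - Δλ/λ_C

Given:
- Δλ = 3.5424 pm
- λ_C = h/(m_e·c) ≈ 2.42631024 pm

cos θ = 1 - 3.5424/2.42631024
cos θ = 1 - 1.459995
cos θ = -0.459995

θ = arccos(-0.459995)
θ = 117.39°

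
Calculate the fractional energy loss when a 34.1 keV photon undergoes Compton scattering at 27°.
0.0072 (or 0.72%)

Calculate initial and final photon energies:

Initial: E₀ = 34.1 keV → λ₀ = 36.3590 pm
Compton shift: Δλ = 0.2645 pm
Final wavelength: λ' = 36.6235 pm
Final energy: E' = 33.8538 keV

Fractional energy loss:
(E₀ - E')/E₀ = (34.1000 - 33.8538)/34.1000
= 0.2462/34.1000
= 0.0072
= 0.72%

(Intermediate values are shown rounded; full precision is carried through to the final answer.)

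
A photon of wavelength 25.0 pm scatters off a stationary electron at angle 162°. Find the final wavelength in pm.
29.7339 pm

Using the Compton scattering formula:
λ' = λ + Δλ = λ + λ_C(1 - cos θ)

Given:
- Initial wavelength λ = 25.0 pm
- Scattering angle θ = 162°
- Compton wavelength λ_C ≈ 2.4263 pm

Calculate the shift:
Δλ = 2.4263 × (1 - cos(162°))
Δλ = 2.4263 × 1.9511
Δλ = 4.7339 pm

Final wavelength:
λ' = 25.0 + 4.7339 = 29.7339 pm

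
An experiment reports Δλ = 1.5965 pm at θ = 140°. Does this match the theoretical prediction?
No, inconsistent

Calculate the expected shift for θ = 140°:

Δλ_expected = λ_C(1 - cos(140°))
Δλ_expected = 2.4263 × (1 - cos(140°))
Δλ_expected = 2.4263 × 1.7660
Δλ_expected = 4.2850 pm

Given shift: 1.5965 pm
Expected shift: 4.2850 pm
Difference: 2.6885 pm

The values do not match. The given shift corresponds to θ ≈ 70.0°, not 140°.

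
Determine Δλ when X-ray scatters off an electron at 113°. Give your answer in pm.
3.3743 pm

Using the Compton scattering formula:
Δλ = λ_C(1 - cos θ)

where λ_C = h/(m_e·c) ≈ 2.4263 pm is the Compton wavelength of an electron.

For θ = 113°:
cos(113°) = -0.3907
1 - cos(113°) = 1.3907

Δλ = 2.4263 × 1.3907
Δλ = 3.3743 pm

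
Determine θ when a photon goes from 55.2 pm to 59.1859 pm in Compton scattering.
130.00°

First find the wavelength shift:
Δλ = λ' - λ = 59.1859 - 55.2 = 3.9859 pm

Using Δλ = λ_C(1 - cos θ), with λ_C = h/(m_e·c) ≈ 2.42631024 pm:
cos θ = 1 - Δλ/λ_C
cos θ = 1 - 3.9859/2.42631024
cos θ = -0.642783

θ = arccos(-0.642783)
θ = 130.00°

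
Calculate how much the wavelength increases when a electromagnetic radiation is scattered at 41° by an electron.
0.5952 pm

Using the Compton scattering formula:
Δλ = λ_C(1 - cos θ)

where λ_C = h/(m_e·c) ≈ 2.4263 pm is the Compton wavelength of an electron.

For θ = 41°:
cos(41°) = 0.7547
1 - cos(41°) = 0.2453

Δλ = 2.4263 × 0.2453
Δλ = 0.5952 pm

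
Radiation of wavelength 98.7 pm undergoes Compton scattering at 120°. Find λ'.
102.3395 pm

Using the Compton formula: λ' = λ + λ_C(1 − cos θ)

For θ = 120°, cos θ = -1/2 (exact) = -0.5000, so:
1 − cos 120° = 1 − (-1/2) = 1.5000

Δλ = λ_C × 1.5000 = 2.4263 × 1.5000 = 3.6395 pm

λ' = 98.7 + 3.6395 = 102.3395 pm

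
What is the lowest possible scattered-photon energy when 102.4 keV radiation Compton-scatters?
73.1019 keV (at θ = 180°)

The scattered photon has minimum energy when its wavelength is maximum, i.e., when the Compton shift Δλ = λ_C(1 − cos θ) is maximum. This occurs at θ = 180° (backscattering), giving Δλ_max = 2λ_C = 4.8526 pm.

Initial wavelength: λ₀ = hc/E₀ = 12.1078 pm
Maximum final wavelength: λ'_max = λ₀ + 2λ_C = 12.1078 + 4.8526 = 16.9605 pm
Minimum final energy: E'_min = hc/λ'_max = 73.1019 keV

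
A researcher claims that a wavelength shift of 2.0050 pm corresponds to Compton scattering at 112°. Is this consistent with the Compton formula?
No, inconsistent

Calculate the expected shift for θ = 112°:

Δλ_expected = λ_C(1 - cos(112°))
Δλ_expected = 2.4263 × (1 - cos(112°))
Δλ_expected = 2.4263 × 1.3746
Δλ_expected = 3.3352 pm

Given shift: 2.0050 pm
Expected shift: 3.3352 pm
Difference: 1.3302 pm

The values do not match. The given shift corresponds to θ ≈ 80.0°, not 112°.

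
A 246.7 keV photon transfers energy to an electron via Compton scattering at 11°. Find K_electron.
2.1690 keV

By energy conservation: K_e = E_initial - E_final

First find the scattered photon energy:
Initial wavelength: λ = hc/E = 5.0257 pm
Compton shift: Δλ = λ_C(1 - cos(11°)) = 0.0446 pm
Final wavelength: λ' = 5.0257 + 0.0446 = 5.0703 pm
Final photon energy: E' = hc/λ' = 244.5310 keV

Electron kinetic energy:
K_e = E - E' = 246.7000 - 244.5310 = 2.1690 keV

(Intermediate values are shown rounded; full precision is carried through to the final answer.)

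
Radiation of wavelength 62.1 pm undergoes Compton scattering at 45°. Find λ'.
62.8106 pm

Using the Compton formula: λ' = λ + λ_C(1 − cos θ)

For θ = 45°, cos θ = √2/2 (exact) ≈ 0.7071, so:
1 − cos 45° = 1 − (√2/2) ≈ 0.2929

Δλ = λ_C × 0.2929 = 2.4263 × 0.2929 = 0.7106 pm

λ' = 62.1 + 0.7106 = 62.8106 pm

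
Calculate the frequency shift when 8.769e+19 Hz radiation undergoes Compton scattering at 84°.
3.407e+19 Hz (decrease)

Convert frequency to wavelength (c = 299792458 m/s):
λ₀ = c/f₀ = 299792458/8.769e+19 = 3.4187759e-12 m = 3.4188 pm

Calculate Compton shift:
Δλ = λ_C(1 - cos(84°)) = 2.1727 pm

Final wavelength:
λ' = λ₀ + Δλ = 3.4188 + 2.1727 = 5.5915 pm

Final frequency:
f' = c/λ' = 299792458/5.5914676e-12 = 5.3616059e+19 Hz

Frequency shift (decrease):
Δf = f₀ - f' = 8.769e+19 - 5.3616059e+19 = 3.407e+19 Hz

(Intermediate values are shown rounded; full precision is carried through to the final answer.)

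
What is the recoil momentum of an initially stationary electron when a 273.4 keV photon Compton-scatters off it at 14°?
3.5408e-23 kg·m/s

The electron is initially at rest, so by conservation of momentum:
p⃗_e = p⃗₀ − p⃗'  (incident photon momentum minus scattered photon momentum)

Photon momentum magnitudes (p = h/λ = E/c):
λ₀ = hc/E₀ = 4.5349 pm → p₀ = h/λ₀ = 1.4611e-22 kg·m/s
Δλ = λ_C(1 − cos 14°) = 0.0721 pm
λ' = 4.6070 pm → p' = h/λ' = 1.4383e-22 kg·m/s

The scattered photon makes angle θ = 14° with the incident direction, so by the law of cosines:
|p⃗_e|² = p₀² + p'² − 2p₀p'cos θ
|p⃗_e|² = (1.4611e-22)² + (1.4383e-22)² − 2·1.4611e-22·1.4383e-22·cos(14°)
|p⃗_e| = 3.5408e-23 kg·m/s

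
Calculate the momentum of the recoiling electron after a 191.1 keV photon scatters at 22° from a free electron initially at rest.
3.8550e-23 kg·m/s

The electron is initially at rest, so by conservation of momentum:
p⃗_e = p⃗₀ − p⃗'  (incident photon momentum minus scattered photon momentum)

Photon momentum magnitudes (p = h/λ = E/c):
λ₀ = hc/E₀ = 6.4879 pm → p₀ = h/λ₀ = 1.0213e-22 kg·m/s
Δλ = λ_C(1 − cos 22°) = 0.1767 pm
λ' = 6.6646 pm → p' = h/λ' = 9.9422e-23 kg·m/s

The scattered photon makes angle θ = 22° with the incident direction, so by the law of cosines:
|p⃗_e|² = p₀² + p'² − 2p₀p'cos θ
|p⃗_e|² = (1.0213e-22)² + (9.9422e-23)² − 2·1.0213e-22·9.9422e-23·cos(22°)
|p⃗_e| = 3.8550e-23 kg·m/s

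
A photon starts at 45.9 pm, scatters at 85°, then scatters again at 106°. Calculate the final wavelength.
51.2099 pm

Apply Compton shift twice:

First scattering at θ₁ = 85°:
Δλ₁ = λ_C(1 - cos(85°))
Δλ₁ = 2.4263 × 0.9128
Δλ₁ = 2.2148 pm

After first scattering:
λ₁ = 45.9 + 2.2148 = 48.1148 pm

Second scattering at θ₂ = 106°:
Δλ₂ = λ_C(1 - cos(106°))
Δλ₂ = 2.4263 × 1.2756
Δλ₂ = 3.0951 pm

Final wavelength:
λ₂ = 48.1148 + 3.0951 = 51.2099 pm

Total shift: Δλ_total = 2.2148 + 3.0951 = 5.3099 pm

(Intermediate values are shown rounded; full precision is carried through to the final answer.)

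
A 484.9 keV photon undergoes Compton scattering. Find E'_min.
167.3309 keV (at θ = 180°)

The scattered photon has minimum energy when its wavelength is maximum, i.e., when the Compton shift Δλ = λ_C(1 − cos θ) is maximum. This occurs at θ = 180° (backscattering), giving Δλ_max = 2λ_C = 4.8526 pm.

Initial wavelength: λ₀ = hc/E₀ = 2.5569 pm
Maximum final wavelength: λ'_max = λ₀ + 2λ_C = 2.5569 + 4.8526 = 7.4095 pm
Minimum final energy: E'_min = hc/λ'_max = 167.3309 keV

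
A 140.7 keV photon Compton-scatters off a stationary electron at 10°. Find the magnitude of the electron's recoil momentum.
1.3084e-23 kg·m/s

The electron is initially at rest, so by conservation of momentum:
p⃗_e = p⃗₀ − p⃗'  (incident photon momentum minus scattered photon momentum)

Photon momentum magnitudes (p = h/λ = E/c):
λ₀ = hc/E₀ = 8.8120 pm → p₀ = h/λ₀ = 7.5194e-23 kg·m/s
Δλ = λ_C(1 − cos 10°) = 0.0369 pm
λ' = 8.8488 pm → p' = h/λ' = 7.4881e-23 kg·m/s

The scattered photon makes angle θ = 10° with the incident direction, so by the law of cosines:
|p⃗_e|² = p₀² + p'² − 2p₀p'cos θ
|p⃗_e|² = (7.5194e-23)² + (7.4881e-23)² − 2·7.5194e-23·7.4881e-23·cos(10°)
|p⃗_e| = 1.3084e-23 kg·m/s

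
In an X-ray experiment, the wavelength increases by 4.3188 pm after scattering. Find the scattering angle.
141.26°

From the Compton formula Δλ = λ_C(1 - cos θ), we can solve for θ:

cos θ = 1 - Δλ/λ_C

Given:
- Δλ = 4.3188 pm
- λ_C = h/(m_e·c) ≈ 2.42631024 pm

cos θ = 1 - 4.3188/2.42631024
cos θ = 1 - 1.779987
cos θ = -0.779987

θ = arccos(-0.779987)
θ = 141.26°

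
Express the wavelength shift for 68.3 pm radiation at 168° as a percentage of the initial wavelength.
7.0272%

Calculate the Compton shift:
Δλ = λ_C(1 - cos(168°))
Δλ = 2.4263 × (1 - cos(168°))
Δλ = 2.4263 × 1.9781
Δλ = 4.7996 pm

Percentage change:
(Δλ/λ₀) × 100 = (4.7996/68.3) × 100
= 7.0272%

(Intermediate values are shown rounded; full precision is carried through to the final answer.)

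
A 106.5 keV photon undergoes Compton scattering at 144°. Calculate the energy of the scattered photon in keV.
77.3405 keV

First convert energy to wavelength:
λ = hc/E, with hc ≈ 1239.842 keV·pm (i.e. 1239.842 eV·nm)

For E = 106.5 keV = 106500 eV:
λ = 1239.842 keV·pm / 106.5 keV
λ = 11.6417 pm

Calculate the Compton shift:
Δλ = λ_C(1 - cos(144°)) = 2.4263 × 1.8090
Δλ = 4.3892 pm

Final wavelength:
λ' = 11.6417 + 4.3892 = 16.0309 pm

Final energy:
E' = hc/λ' = 1239.842 / 16.0309 = 77.3405 keV

(Intermediate values are shown rounded; full precision is carried through to the final answer.)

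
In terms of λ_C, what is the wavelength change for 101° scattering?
1.1908 λ_C

The Compton shift formula is:
Δλ = λ_C(1 - cos θ)

Dividing both sides by λ_C:
Δλ/λ_C = 1 - cos θ

For θ = 101°:
Δλ/λ_C = 1 - cos(101°)
Δλ/λ_C = 1 - -0.1908
Δλ/λ_C = 1.1908

This means the shift is 1.1908 × λ_C = 2.8893 pm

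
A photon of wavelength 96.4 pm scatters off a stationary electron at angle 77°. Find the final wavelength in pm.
98.2805 pm

Using the Compton scattering formula:
λ' = λ + Δλ = λ + λ_C(1 - cos θ)

Given:
- Initial wavelength λ = 96.4 pm
- Scattering angle θ = 77°
- Compton wavelength λ_C ≈ 2.4263 pm

Calculate the shift:
Δλ = 2.4263 × (1 - cos(77°))
Δλ = 2.4263 × 0.7750
Δλ = 1.8805 pm

Final wavelength:
λ' = 96.4 + 1.8805 = 98.2805 pm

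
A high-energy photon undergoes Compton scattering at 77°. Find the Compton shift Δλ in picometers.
1.8805 pm

Using the Compton scattering formula:
Δλ = λ_C(1 - cos θ)

where λ_C = h/(m_e·c) ≈ 2.4263 pm is the Compton wavelength of an electron.

For θ = 77°:
cos(77°) = 0.2250
1 - cos(77°) = 0.7750

Δλ = 2.4263 × 0.7750
Δλ = 1.8805 pm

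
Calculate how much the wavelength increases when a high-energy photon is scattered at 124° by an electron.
3.7831 pm

Using the Compton scattering formula:
Δλ = λ_C(1 - cos θ)

where λ_C = h/(m_e·c) ≈ 2.4263 pm is the Compton wavelength of an electron.

For θ = 124°:
cos(124°) = -0.5592
1 - cos(124°) = 1.5592

Δλ = 2.4263 × 1.5592
Δλ = 3.7831 pm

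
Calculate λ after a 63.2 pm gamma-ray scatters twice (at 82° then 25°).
65.5160 pm

Apply Compton shift twice:

First scattering at θ₁ = 82°:
Δλ₁ = λ_C(1 - cos(82°))
Δλ₁ = 2.4263 × 0.8608
Δλ₁ = 2.0886 pm

After first scattering:
λ₁ = 63.2 + 2.0886 = 65.2886 pm

Second scattering at θ₂ = 25°:
Δλ₂ = λ_C(1 - cos(25°))
Δλ₂ = 2.4263 × 0.0937
Δλ₂ = 0.2273 pm

Final wavelength:
λ₂ = 65.2886 + 0.2273 = 65.5160 pm

Total shift: Δλ_total = 2.0886 + 0.2273 = 2.3160 pm

(Intermediate values are shown rounded; full precision is carried through to the final answer.)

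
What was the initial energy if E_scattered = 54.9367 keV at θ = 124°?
66.0001 keV

Convert final energy to wavelength (hc ≈ 1239.842 keV·pm):
λ' = hc/E' = 1239.842 / 54.9367 = 22.5686 pm

Calculate the Compton shift:
Δλ = λ_C(1 - cos(124°))
Δλ = 2.4263 × (1 - cos(124°))
Δλ = 3.7831 pm

Initial wavelength:
λ = λ' - Δλ = 22.5686 - 3.7831 = 18.7855 pm

Initial energy:
E = hc/λ = 1239.842 / 18.7855 = 66.0001 keV

(Intermediate values are shown rounded; full precision is carried through to the final answer.)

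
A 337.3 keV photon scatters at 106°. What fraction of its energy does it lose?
0.4571 (or 45.71%)

Calculate initial and final photon energies:

Initial: E₀ = 337.3 keV → λ₀ = 3.6758 pm
Compton shift: Δλ = 3.0951 pm
Final wavelength: λ' = 6.7709 pm
Final energy: E' = 183.1140 keV

Fractional energy loss:
(E₀ - E')/E₀ = (337.3000 - 183.1140)/337.3000
= 154.1860/337.3000
= 0.4571
= 45.71%

(Intermediate values are shown rounded; full precision is carried through to the final answer.)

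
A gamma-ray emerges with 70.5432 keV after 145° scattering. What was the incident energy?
94.1999 keV

Convert final energy to wavelength (hc ≈ 1239.842 keV·pm):
λ' = hc/E' = 1239.842 / 70.5432 = 17.5756 pm

Calculate the Compton shift:
Δλ = λ_C(1 - cos(145°))
Δλ = 2.4263 × (1 - cos(145°))
Δλ = 4.4138 pm

Initial wavelength:
λ = λ' - Δλ = 17.5756 - 4.4138 = 13.1618 pm

Initial energy:
E = hc/λ = 1239.842 / 13.1618 = 94.1999 keV

(Intermediate values are shown rounded; full precision is carried through to the final answer.)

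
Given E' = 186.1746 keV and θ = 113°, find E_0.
377.3999 keV

Convert final energy to wavelength (hc ≈ 1239.842 keV·pm):
λ' = hc/E' = 1239.842 / 186.1746 = 6.6596 pm

Calculate the Compton shift:
Δλ = λ_C(1 - cos(113°))
Δλ = 2.4263 × (1 - cos(113°))
Δλ = 3.3743 pm

Initial wavelength:
λ = λ' - Δλ = 6.6596 - 3.3743 = 3.2852 pm

Initial energy:
E = hc/λ = 1239.842 / 3.2852 = 377.3999 keV

(Intermediate values are shown rounded; full precision is carried through to the final answer.)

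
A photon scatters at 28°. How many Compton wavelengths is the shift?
0.1171 λ_C

The Compton shift formula is:
Δλ = λ_C(1 - cos θ)

Dividing both sides by λ_C:
Δλ/λ_C = 1 - cos θ

For θ = 28°:
Δλ/λ_C = 1 - cos(28°)
Δλ/λ_C = 1 - 0.8829
Δλ/λ_C = 0.1171

This means the shift is 0.1171 × λ_C = 0.2840 pm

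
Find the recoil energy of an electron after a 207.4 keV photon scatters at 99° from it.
66.2505 keV

By energy conservation: K_e = E_initial - E_final

First find the scattered photon energy:
Initial wavelength: λ = hc/E = 5.9780 pm
Compton shift: Δλ = λ_C(1 - cos(99°)) = 2.8059 pm
Final wavelength: λ' = 5.9780 + 2.8059 = 8.7839 pm
Final photon energy: E' = hc/λ' = 141.1495 keV

Electron kinetic energy:
K_e = E - E' = 207.4000 - 141.1495 = 66.2505 keV

(Intermediate values are shown rounded; full precision is carried through to the final answer.)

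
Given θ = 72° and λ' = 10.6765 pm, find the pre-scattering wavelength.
9.0000 pm

From λ' = λ + Δλ, we have λ = λ' - Δλ

First calculate the Compton shift:
Δλ = λ_C(1 - cos θ)
Δλ = 2.4263 × (1 - cos(72°))
Δλ = 2.4263 × 0.6910
Δλ = 1.6765 pm

Initial wavelength:
λ = λ' - Δλ
λ = 10.6765 - 1.6765
λ = 9.0000 pm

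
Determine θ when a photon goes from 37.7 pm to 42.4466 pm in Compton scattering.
163.00°

First find the wavelength shift:
Δλ = λ' - λ = 42.4466 - 37.7 = 4.7466 pm

Using Δλ = λ_C(1 - cos θ), with λ_C = h/(m_e·c) ≈ 2.42631024 pm:
cos θ = 1 - Δλ/λ_C
cos θ = 1 - 4.7466/2.42631024
cos θ = -0.956304

θ = arccos(-0.956304)
θ = 163.00°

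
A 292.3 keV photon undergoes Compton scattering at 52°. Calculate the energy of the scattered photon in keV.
239.6200 keV

First convert energy to wavelength:
λ = hc/E, with hc ≈ 1239.842 keV·pm (i.e. 1239.842 eV·nm)

For E = 292.3 keV = 292300 eV:
λ = 1239.842 keV·pm / 292.3 keV
λ = 4.2417 pm

Calculate the Compton shift:
Δλ = λ_C(1 - cos(52°)) = 2.4263 × 0.3843
Δλ = 0.9325 pm

Final wavelength:
λ' = 4.2417 + 0.9325 = 5.1742 pm

Final energy:
E' = hc/λ' = 1239.842 / 5.1742 = 239.6200 keV

(Intermediate values are shown rounded; full precision is carried through to the final answer.)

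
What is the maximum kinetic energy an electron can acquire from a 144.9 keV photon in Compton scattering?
52.4377 keV

Maximum energy transfer occurs at θ = 180° (backscattering).

Initial photon: E₀ = 144.9 keV → λ₀ = 8.5565 pm

Maximum Compton shift (at 180°):
Δλ_max = 2λ_C = 2 × 2.4263 = 4.8526 pm

Final wavelength:
λ' = 8.5565 + 4.8526 = 13.4092 pm

Minimum photon energy (maximum energy to electron):
E'_min = hc/λ' = 92.4623 keV

Maximum electron kinetic energy:
K_max = E₀ - E'_min = 144.9000 - 92.4623 = 52.4377 keV

(Intermediate values are shown rounded; full precision is carried through to the final answer.)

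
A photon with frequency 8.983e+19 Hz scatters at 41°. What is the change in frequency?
1.360e+19 Hz (decrease)

Convert frequency to wavelength (c = 299792458 m/s):
λ₀ = c/f₀ = 299792458/8.983e+19 = 3.3373312e-12 m = 3.3373 pm

Calculate Compton shift:
Δλ = λ_C(1 - cos(41°)) = 0.5952 pm

Final wavelength:
λ' = λ₀ + Δλ = 3.3373 + 0.5952 = 3.9325 pm

Final frequency:
f' = c/λ' = 299792458/3.9324818e-12 = 7.6234925e+19 Hz

Frequency shift (decrease):
Δf = f₀ - f' = 8.983e+19 - 7.6234925e+19 = 1.360e+19 Hz

(Intermediate values are shown rounded; full precision is carried through to the final answer.)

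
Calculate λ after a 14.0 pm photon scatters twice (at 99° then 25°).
17.0332 pm

Apply Compton shift twice:

First scattering at θ₁ = 99°:
Δλ₁ = λ_C(1 - cos(99°))
Δλ₁ = 2.4263 × 1.1564
Δλ₁ = 2.8059 pm

After first scattering:
λ₁ = 14.0 + 2.8059 = 16.8059 pm

Second scattering at θ₂ = 25°:
Δλ₂ = λ_C(1 - cos(25°))
Δλ₂ = 2.4263 × 0.0937
Δλ₂ = 0.2273 pm

Final wavelength:
λ₂ = 16.8059 + 0.2273 = 17.0332 pm

Total shift: Δλ_total = 2.8059 + 0.2273 = 3.0332 pm

(Intermediate values are shown rounded; full precision is carried through to the final answer.)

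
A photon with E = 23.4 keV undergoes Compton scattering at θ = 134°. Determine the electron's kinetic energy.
1.6851 keV

By energy conservation: K_e = E_initial - E_final

First find the scattered photon energy:
Initial wavelength: λ = hc/E = 52.9847 pm
Compton shift: Δλ = λ_C(1 - cos(134°)) = 4.1118 pm
Final wavelength: λ' = 52.9847 + 4.1118 = 57.0965 pm
Final photon energy: E' = hc/λ' = 21.7149 keV

Electron kinetic energy:
K_e = E - E' = 23.4000 - 21.7149 = 1.6851 keV

(Intermediate values are shown rounded; full precision is carried through to the final answer.)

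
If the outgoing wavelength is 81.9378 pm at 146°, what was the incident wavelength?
77.5000 pm

From λ' = λ + Δλ, we have λ = λ' - Δλ

First calculate the Compton shift:
Δλ = λ_C(1 - cos θ)
Δλ = 2.4263 × (1 - cos(146°))
Δλ = 2.4263 × 1.8290
Δλ = 4.4378 pm

Initial wavelength:
λ = λ' - Δλ
λ = 81.9378 - 4.4378
λ = 77.5000 pm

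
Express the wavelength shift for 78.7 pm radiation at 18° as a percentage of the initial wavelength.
0.1509%

Calculate the Compton shift:
Δλ = λ_C(1 - cos(18°))
Δλ = 2.4263 × (1 - cos(18°))
Δλ = 2.4263 × 0.0489
Δλ = 0.1188 pm

Percentage change:
(Δλ/λ₀) × 100 = (0.1188/78.7) × 100
= 0.1509%

(Intermediate values are shown rounded; full precision is carried through to the final answer.)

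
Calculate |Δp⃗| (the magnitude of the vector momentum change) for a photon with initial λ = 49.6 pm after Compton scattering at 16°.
3.7150e-24 kg·m/s

Photon momentum magnitude is p = h/λ.

Initial momentum:
p₀ = h/λ = 6.6261e-34/4.9600e-11 = 1.3359e-23 kg·m/s

After scattering:
λ' = λ + Δλ = 49.6 + 0.0940 = 49.6940 pm
p' = h/λ' = 6.6261e-34/4.9694e-11 = 1.3334e-23 kg·m/s

Momentum is a vector; the scattered photon's direction makes angle θ = 16° with the incident direction. The magnitude of the vector change Δp⃗ = p⃗₀ − p⃗' is found from the law of cosines:
|Δp⃗|² = p₀² + p'² − 2p₀p'cos θ
|Δp⃗|² = (1.3359e-23)² + (1.3334e-23)² − 2·1.3359e-23·1.3334e-23·cos(16°)
|Δp⃗| = 3.7150e-24 kg·m/s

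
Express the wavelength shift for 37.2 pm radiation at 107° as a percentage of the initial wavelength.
8.4293%

Calculate the Compton shift:
Δλ = λ_C(1 - cos(107°))
Δλ = 2.4263 × (1 - cos(107°))
Δλ = 2.4263 × 1.2924
Δλ = 3.1357 pm

Percentage change:
(Δλ/λ₀) × 100 = (3.1357/37.2) × 100
= 8.4293%

(Intermediate values are shown rounded; full precision is carried through to the final answer.)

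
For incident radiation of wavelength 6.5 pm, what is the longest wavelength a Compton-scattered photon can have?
11.3526 pm (at θ = 180°)

The Compton shift is Δλ = λ_C(1 − cos θ).

Since cos θ ranges from −1 to 1, the factor (1 − cos θ) ranges from 0 to 2; the maximum shift occurs at θ = 180° (backscattering):
Δλ_max = 2λ_C = 2 × 2.4263 pm = 4.8526 pm

Maximum scattered wavelength:
λ'_max = λ₀ + Δλ_max = 6.5 + 4.8526 = 11.3526 pm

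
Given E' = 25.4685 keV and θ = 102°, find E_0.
27.1000 keV

Convert final energy to wavelength (hc ≈ 1239.842 keV·pm):
λ' = hc/E' = 1239.842 / 25.4685 = 48.6814 pm

Calculate the Compton shift:
Δλ = λ_C(1 - cos(102°))
Δλ = 2.4263 × (1 - cos(102°))
Δλ = 2.9308 pm

Initial wavelength:
λ = λ' - Δλ = 48.6814 - 2.9308 = 45.7506 pm

Initial energy:
E = hc/λ = 1239.842 / 45.7506 = 27.1000 keV

(Intermediate values are shown rounded; full precision is carried through to the final answer.)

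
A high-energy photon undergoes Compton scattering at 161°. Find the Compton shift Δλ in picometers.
4.7204 pm

Using the Compton scattering formula:
Δλ = λ_C(1 - cos θ)

where λ_C = h/(m_e·c) ≈ 2.4263 pm is the Compton wavelength of an electron.

For θ = 161°:
cos(161°) = -0.9455
1 - cos(161°) = 1.9455

Δλ = 2.4263 × 1.9455
Δλ = 4.7204 pm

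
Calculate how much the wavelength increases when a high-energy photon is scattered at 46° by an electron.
0.7409 pm

Using the Compton scattering formula:
Δλ = λ_C(1 - cos θ)

where λ_C = h/(m_e·c) ≈ 2.4263 pm is the Compton wavelength of an electron.

For θ = 46°:
cos(46°) = 0.6947
1 - cos(46°) = 0.3053

Δλ = 2.4263 × 0.3053
Δλ = 0.7409 pm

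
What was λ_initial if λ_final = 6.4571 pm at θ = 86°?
4.2000 pm

From λ' = λ + Δλ, we have λ = λ' - Δλ

First calculate the Compton shift:
Δλ = λ_C(1 - cos θ)
Δλ = 2.4263 × (1 - cos(86°))
Δλ = 2.4263 × 0.9302
Δλ = 2.2571 pm

Initial wavelength:
λ = λ' - Δλ
λ = 6.4571 - 2.2571
λ = 4.2000 pm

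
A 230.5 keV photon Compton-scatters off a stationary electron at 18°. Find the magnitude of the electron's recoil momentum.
3.8215e-23 kg·m/s

The electron is initially at rest, so by conservation of momentum:
p⃗_e = p⃗₀ − p⃗'  (incident photon momentum minus scattered photon momentum)

Photon momentum magnitudes (p = h/λ = E/c):
λ₀ = hc/E₀ = 5.3789 pm → p₀ = h/λ₀ = 1.2319e-22 kg·m/s
Δλ = λ_C(1 − cos 18°) = 0.1188 pm
λ' = 5.4977 pm → p' = h/λ' = 1.2052e-22 kg·m/s

The scattered photon makes angle θ = 18° with the incident direction, so by the law of cosines:
|p⃗_e|² = p₀² + p'² − 2p₀p'cos θ
|p⃗_e|² = (1.2319e-22)² + (1.2052e-22)² − 2·1.2319e-22·1.2052e-22·cos(18°)
|p⃗_e| = 3.8215e-23 kg·m/s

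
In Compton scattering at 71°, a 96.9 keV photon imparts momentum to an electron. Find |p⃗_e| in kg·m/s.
5.6936e-23 kg·m/s

The electron is initially at rest, so by conservation of momentum:
p⃗_e = p⃗₀ − p⃗'  (incident photon momentum minus scattered photon momentum)

Photon momentum magnitudes (p = h/λ = E/c):
λ₀ = hc/E₀ = 12.7951 pm → p₀ = h/λ₀ = 5.1786e-23 kg·m/s
Δλ = λ_C(1 − cos 71°) = 1.6364 pm
λ' = 14.4314 pm → p' = h/λ' = 4.5914e-23 kg·m/s

The scattered photon makes angle θ = 71° with the incident direction, so by the law of cosines:
|p⃗_e|² = p₀² + p'² − 2p₀p'cos θ
|p⃗_e|² = (5.1786e-23)² + (4.5914e-23)² − 2·5.1786e-23·4.5914e-23·cos(71°)
|p⃗_e| = 5.6936e-23 kg·m/s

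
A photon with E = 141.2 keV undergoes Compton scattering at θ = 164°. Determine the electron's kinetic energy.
49.6270 keV

By energy conservation: K_e = E_initial - E_final

First find the scattered photon energy:
Initial wavelength: λ = hc/E = 8.7808 pm
Compton shift: Δλ = λ_C(1 - cos(164°)) = 4.7586 pm
Final wavelength: λ' = 8.7808 + 4.7586 = 13.5394 pm
Final photon energy: E' = hc/λ' = 91.5730 keV

Electron kinetic energy:
K_e = E - E' = 141.2000 - 91.5730 = 49.6270 keV

(Intermediate values are shown rounded; full precision is carried through to the final answer.)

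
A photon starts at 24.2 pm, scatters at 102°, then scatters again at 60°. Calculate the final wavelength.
28.3439 pm

Apply Compton shift twice:

First scattering at θ₁ = 102°:
Δλ₁ = λ_C(1 - cos(102°))
Δλ₁ = 2.4263 × 1.2079
Δλ₁ = 2.9308 pm

After first scattering:
λ₁ = 24.2 + 2.9308 = 27.1308 pm

Second scattering at θ₂ = 60°:
Δλ₂ = λ_C(1 - cos(60°))
Δλ₂ = 2.4263 × 0.5000
Δλ₂ = 1.2132 pm

Final wavelength:
λ₂ = 27.1308 + 1.2132 = 28.3439 pm

Total shift: Δλ_total = 2.9308 + 1.2132 = 4.1439 pm

(Intermediate values are shown rounded; full precision is carried through to the final answer.)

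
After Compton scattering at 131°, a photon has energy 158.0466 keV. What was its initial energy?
323.9999 keV

Convert final energy to wavelength (hc ≈ 1239.842 keV·pm):
λ' = hc/E' = 1239.842 / 158.0466 = 7.8448 pm

Calculate the Compton shift:
Δλ = λ_C(1 - cos(131°))
Δλ = 2.4263 × (1 - cos(131°))
Δλ = 4.0181 pm

Initial wavelength:
λ = λ' - Δλ = 7.8448 - 4.0181 = 3.8267 pm

Initial energy:
E = hc/λ = 1239.842 / 3.8267 = 323.9999 keV

(Intermediate values are shown rounded; full precision is carried through to the final answer.)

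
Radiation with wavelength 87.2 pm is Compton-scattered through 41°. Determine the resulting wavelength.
87.7952 pm

Using the Compton scattering formula:
λ' = λ + Δλ = λ + λ_C(1 - cos θ)

Given:
- Initial wavelength λ = 87.2 pm
- Scattering angle θ = 41°
- Compton wavelength λ_C ≈ 2.4263 pm

Calculate the shift:
Δλ = 2.4263 × (1 - cos(41°))
Δλ = 2.4263 × 0.2453
Δλ = 0.5952 pm

Final wavelength:
λ' = 87.2 + 0.5952 = 87.7952 pm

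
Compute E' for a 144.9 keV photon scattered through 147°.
95.2426 keV

First convert energy to wavelength:
λ = hc/E, with hc ≈ 1239.842 keV·pm (i.e. 1239.842 eV·nm)

For E = 144.9 keV = 144900 eV:
λ = 1239.842 keV·pm / 144.9 keV
λ = 8.5565 pm

Calculate the Compton shift:
Δλ = λ_C(1 - cos(147°)) = 2.4263 × 1.8387
Δλ = 4.4612 pm

Final wavelength:
λ' = 8.5565 + 4.4612 = 13.0177 pm

Final energy:
E' = hc/λ' = 1239.842 / 13.0177 = 95.2426 keV

(Intermediate values are shown rounded; full precision is carried through to the final answer.)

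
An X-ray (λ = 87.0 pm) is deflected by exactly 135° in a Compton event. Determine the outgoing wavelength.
91.1420 pm

Using the Compton formula: λ' = λ + λ_C(1 − cos θ)

For θ = 135°, cos θ = -√2/2 (exact) ≈ -0.7071, so:
1 − cos 135° = 1 − (-√2/2) ≈ 1.7071

Δλ = λ_C × 1.7071 = 2.4263 × 1.7071 = 4.1420 pm

λ' = 87.0 + 4.1420 = 91.1420 pm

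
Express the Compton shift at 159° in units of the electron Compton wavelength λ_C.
1.9336 λ_C

The Compton shift formula is:
Δλ = λ_C(1 - cos θ)

Dividing both sides by λ_C:
Δλ/λ_C = 1 - cos θ

For θ = 159°:
Δλ/λ_C = 1 - cos(159°)
Δλ/λ_C = 1 - -0.9336
Δλ/λ_C = 1.9336

This means the shift is 1.9336 × λ_C = 4.6915 pm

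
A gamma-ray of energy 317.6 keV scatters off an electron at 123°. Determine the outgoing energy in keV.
162.0378 keV

First convert energy to wavelength:
λ = hc/E, with hc ≈ 1239.842 keV·pm (i.e. 1239.842 eV·nm)

For E = 317.6 keV = 317600 eV:
λ = 1239.842 keV·pm / 317.6 keV
λ = 3.9038 pm

Calculate the Compton shift:
Δλ = λ_C(1 - cos(123°)) = 2.4263 × 1.5446
Δλ = 3.7478 pm

Final wavelength:
λ' = 3.9038 + 3.7478 = 7.6516 pm

Final energy:
E' = hc/λ' = 1239.842 / 7.6516 = 162.0378 keV

(Intermediate values are shown rounded; full precision is carried through to the final answer.)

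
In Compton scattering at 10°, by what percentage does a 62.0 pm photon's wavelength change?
0.0595%

Calculate the Compton shift:
Δλ = λ_C(1 - cos(10°))
Δλ = 2.4263 × (1 - cos(10°))
Δλ = 2.4263 × 0.0152
Δλ = 0.0369 pm

Percentage change:
(Δλ/λ₀) × 100 = (0.0369/62.0) × 100
= 0.0595%

(Intermediate values are shown rounded; full precision is carried through to the final answer.)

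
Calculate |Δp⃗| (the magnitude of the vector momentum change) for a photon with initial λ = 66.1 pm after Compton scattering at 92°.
1.4160e-23 kg·m/s

Photon momentum magnitude is p = h/λ.

Initial momentum:
p₀ = h/λ = 6.6261e-34/6.6100e-11 = 1.0024e-23 kg·m/s

After scattering:
λ' = λ + Δλ = 66.1 + 2.5110 = 68.6110 pm
p' = h/λ' = 6.6261e-34/6.8611e-11 = 9.6574e-24 kg·m/s

Momentum is a vector; the scattered photon's direction makes angle θ = 92° with the incident direction. The magnitude of the vector change Δp⃗ = p⃗₀ − p⃗' is found from the law of cosines:
|Δp⃗|² = p₀² + p'² − 2p₀p'cos θ
|Δp⃗|² = (1.0024e-23)² + (9.6574e-24)² − 2·1.0024e-23·9.6574e-24·cos(92°)
|Δp⃗| = 1.4160e-23 kg·m/s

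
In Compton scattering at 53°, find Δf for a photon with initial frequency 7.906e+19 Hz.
1.605e+19 Hz (decrease)

Convert frequency to wavelength (c = 299792458 m/s):
λ₀ = c/f₀ = 299792458/7.906e+19 = 3.7919613e-12 m = 3.7920 pm

Calculate Compton shift:
Δλ = λ_C(1 - cos(53°)) = 0.9661 pm

Final wavelength:
λ' = λ₀ + Δλ = 3.7920 + 0.9661 = 4.7581 pm

Final frequency:
f' = c/λ' = 299792458/4.7580816e-12 = 6.3007003e+19 Hz

Frequency shift (decrease):
Δf = f₀ - f' = 7.906e+19 - 6.3007003e+19 = 1.605e+19 Hz

(Intermediate values are shown rounded; full precision is carried through to the final answer.)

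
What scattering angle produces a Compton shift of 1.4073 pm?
65.17°

From the Compton formula Δλ = λ_C(1 - cos θ), we can solve for θ:

cos θ = 1 - Δλ/λ_C

Given:
- Δλ = 1.4073 pm
- λ_C = h/(m_e·c) ≈ 2.42631024 pm

cos θ = 1 - 1.4073/2.42631024
cos θ = 1 - 0.580017
cos θ = 0.419983

θ = arccos(0.419983)
θ = 65.17°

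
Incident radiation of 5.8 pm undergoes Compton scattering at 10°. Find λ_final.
5.8369 pm

Using the Compton scattering formula:
λ' = λ + Δλ = λ + λ_C(1 - cos θ)

Given:
- Initial wavelength λ = 5.8 pm
- Scattering angle θ = 10°
- Compton wavelength λ_C ≈ 2.4263 pm

Calculate the shift:
Δλ = 2.4263 × (1 - cos(10°))
Δλ = 2.4263 × 0.0152
Δλ = 0.0369 pm

Final wavelength:
λ' = 5.8 + 0.0369 = 5.8369 pm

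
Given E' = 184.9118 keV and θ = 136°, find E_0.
489.3997 keV

Convert final energy to wavelength (hc ≈ 1239.842 keV·pm):
λ' = hc/E' = 1239.842 / 184.9118 = 6.7050 pm

Calculate the Compton shift:
Δλ = λ_C(1 - cos(136°))
Δλ = 2.4263 × (1 - cos(136°))
Δλ = 4.1717 pm

Initial wavelength:
λ = λ' - Δλ = 6.7050 - 4.1717 = 2.5334 pm

Initial energy:
E = hc/λ = 1239.842 / 2.5334 = 489.3997 keV

(Intermediate values are shown rounded; full precision is carried through to the final answer.)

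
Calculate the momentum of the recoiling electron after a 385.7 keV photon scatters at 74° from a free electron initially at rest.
2.1238e-22 kg·m/s

The electron is initially at rest, so by conservation of momentum:
p⃗_e = p⃗₀ − p⃗'  (incident photon momentum minus scattered photon momentum)

Photon momentum magnitudes (p = h/λ = E/c):
λ₀ = hc/E₀ = 3.2145 pm → p₀ = h/λ₀ = 2.0613e-22 kg·m/s
Δλ = λ_C(1 − cos 74°) = 1.7575 pm
λ' = 4.9721 pm → p' = h/λ' = 1.3327e-22 kg·m/s

The scattered photon makes angle θ = 74° with the incident direction, so by the law of cosines:
|p⃗_e|² = p₀² + p'² − 2p₀p'cos θ
|p⃗_e|² = (2.0613e-22)² + (1.3327e-22)² − 2·2.0613e-22·1.3327e-22·cos(74°)
|p⃗_e| = 2.1238e-22 kg·m/s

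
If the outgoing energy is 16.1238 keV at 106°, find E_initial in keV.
16.8000 keV

Convert final energy to wavelength (hc ≈ 1239.842 keV·pm):
λ' = hc/E' = 1239.842 / 16.1238 = 76.8951 pm

Calculate the Compton shift:
Δλ = λ_C(1 - cos(106°))
Δλ = 2.4263 × (1 - cos(106°))
Δλ = 3.0951 pm

Initial wavelength:
λ = λ' - Δλ = 76.8951 - 3.0951 = 73.8001 pm

Initial energy:
E = hc/λ = 1239.842 / 73.8001 = 16.8000 keV

(Intermediate values are shown rounded; full precision is carried through to the final answer.)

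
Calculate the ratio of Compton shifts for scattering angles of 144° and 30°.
144° produces the larger shift by a factor of 13.503

Calculate both shifts using Δλ = λ_C(1 - cos θ):

For θ₁ = 30°:
Δλ₁ = 2.4263 × (1 - cos(30°))
Δλ₁ = 2.4263 × 0.1340
Δλ₁ = 0.3251 pm

For θ₂ = 144°:
Δλ₂ = 2.4263 × (1 - cos(144°))
Δλ₂ = 2.4263 × 1.8090
Δλ₂ = 4.3892 pm

The 144° angle produces the larger shift.
Ratio: 4.3892/0.3251 = 13.503

(Intermediate values are shown rounded; full precision is carried through to the final answer.)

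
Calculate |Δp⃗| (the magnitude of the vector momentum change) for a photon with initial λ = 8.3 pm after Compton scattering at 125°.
1.1988e-22 kg·m/s

Photon momentum magnitude is p = h/λ.

Initial momentum:
p₀ = h/λ = 6.6261e-34/8.3000e-12 = 7.9832e-23 kg·m/s

After scattering:
λ' = λ + Δλ = 8.3 + 3.8180 = 12.1180 pm
p' = h/λ' = 6.6261e-34/1.2118e-11 = 5.4680e-23 kg·m/s

Momentum is a vector; the scattered photon's direction makes angle θ = 125° with the incident direction. The magnitude of the vector change Δp⃗ = p⃗₀ − p⃗' is found from the law of cosines:
|Δp⃗|² = p₀² + p'² − 2p₀p'cos θ
|Δp⃗|² = (7.9832e-23)² + (5.4680e-23)² − 2·7.9832e-23·5.4680e-23·cos(125°)
|Δp⃗| = 1.1988e-22 kg·m/s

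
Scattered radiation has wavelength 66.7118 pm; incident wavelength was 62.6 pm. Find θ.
134.00°

First find the wavelength shift:
Δλ = λ' - λ = 66.7118 - 62.6 = 4.1118 pm

Using Δλ = λ_C(1 - cos θ), with λ_C = h/(m_e·c) ≈ 2.42631024 pm:
cos θ = 1 - Δλ/λ_C
cos θ = 1 - 4.1118/2.42631024
cos θ = -0.694672

θ = arccos(-0.694672)
θ = 134.00°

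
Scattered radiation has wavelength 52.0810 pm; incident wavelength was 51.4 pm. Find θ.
44.00°

First find the wavelength shift:
Δλ = λ' - λ = 52.0810 - 51.4 = 0.6810 pm

Using Δλ = λ_C(1 - cos θ), with λ_C = h/(m_e·c) ≈ 2.42631024 pm:
cos θ = 1 - Δλ/λ_C
cos θ = 1 - 0.6810/2.42631024
cos θ = 0.719327

θ = arccos(0.719327)
θ = 44.00°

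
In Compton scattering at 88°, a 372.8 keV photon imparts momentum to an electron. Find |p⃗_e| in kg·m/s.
2.2746e-22 kg·m/s

The electron is initially at rest, so by conservation of momentum:
p⃗_e = p⃗₀ − p⃗'  (incident photon momentum minus scattered photon momentum)

Photon momentum magnitudes (p = h/λ = E/c):
λ₀ = hc/E₀ = 3.3258 pm → p₀ = h/λ₀ = 1.9923e-22 kg·m/s
Δλ = λ_C(1 − cos 88°) = 2.3416 pm
λ' = 5.6674 pm → p' = h/λ' = 1.1692e-22 kg·m/s

The scattered photon makes angle θ = 88° with the incident direction, so by the law of cosines:
|p⃗_e|² = p₀² + p'² − 2p₀p'cos θ
|p⃗_e|² = (1.9923e-22)² + (1.1692e-22)² − 2·1.9923e-22·1.1692e-22·cos(88°)
|p⃗_e| = 2.2746e-22 kg·m/s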